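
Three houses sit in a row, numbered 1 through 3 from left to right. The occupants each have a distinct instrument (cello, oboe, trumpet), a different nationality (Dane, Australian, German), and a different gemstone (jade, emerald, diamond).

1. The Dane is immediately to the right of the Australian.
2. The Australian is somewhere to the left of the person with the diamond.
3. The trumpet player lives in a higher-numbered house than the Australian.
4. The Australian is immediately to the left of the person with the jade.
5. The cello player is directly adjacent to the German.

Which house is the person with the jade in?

2

House 1's gemstone must be emerald (nothing else left).
The trumpet player is narrowed to house 2 or 3; consider each.
Placing it in house 2 leads to a contradiction, so it's in house 3.
The cello player is narrowed to house 1 or 2; consider each.
Placing it in house 1 leads to a contradiction, so it's in house 2.
House 1's instrument must be oboe (nothing else left).
The Australian is narrowed to house 1 or 2; consider each.
Placing it in house 2 leads to a contradiction, so it's in house 1.
From clue 1, the Dane must be in house 2.
By clue 4, the person with the jade is in house 2.
House 3 nationality: only German fits.
House 3 gemstone: only diamond fits.
So: house 1 = oboe/Australian/emerald, house 2 = cello/Dane/jade, house 3 = trumpet/German/diamond.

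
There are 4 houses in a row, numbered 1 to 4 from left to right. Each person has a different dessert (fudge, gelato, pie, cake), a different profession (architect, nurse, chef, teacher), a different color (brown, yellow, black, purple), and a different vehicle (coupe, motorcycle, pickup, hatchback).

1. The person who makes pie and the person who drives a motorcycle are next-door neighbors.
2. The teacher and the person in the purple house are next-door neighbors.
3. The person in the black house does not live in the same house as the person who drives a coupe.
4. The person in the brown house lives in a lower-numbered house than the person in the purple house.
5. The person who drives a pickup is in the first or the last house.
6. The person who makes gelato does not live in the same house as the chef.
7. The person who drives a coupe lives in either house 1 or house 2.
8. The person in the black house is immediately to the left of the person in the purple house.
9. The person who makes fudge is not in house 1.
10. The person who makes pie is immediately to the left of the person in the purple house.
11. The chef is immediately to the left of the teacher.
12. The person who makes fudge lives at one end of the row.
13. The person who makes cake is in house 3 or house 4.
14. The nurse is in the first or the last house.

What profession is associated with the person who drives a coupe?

nurse

The person who makes fudge is in house 4 (clue 12).
So house 3 gets cake for dessert.
So house 4 gets yellow for color.
That leaves purple as the color for house 3.
The person in the black house is in house 2 (clue 8).
Clue 10: the person who makes pie is in house 2.
The only dessert still possible for house 1 is gelato.
House 1's color must be brown (nothing else left).
Clue 3 places the person who drives a coupe in house 1.
The chef is in house 3 (clue 6).
By clue 11, the teacher is in house 4.
House 2's profession must be architect (nothing else left).
House 2's vehicle must be hatchback (nothing else left).
So house 3 gets motorcycle for vehicle.
So house 4 gets pickup for vehicle.
House 1 profession: only nurse fits.
So: house 1 = gelato/nurse/brown/coupe, house 2 = pie/architect/black/hatchback, house 3 = cake/chef/purple/motorcycle, house 4 = fudge/teacher/yellow/pickup.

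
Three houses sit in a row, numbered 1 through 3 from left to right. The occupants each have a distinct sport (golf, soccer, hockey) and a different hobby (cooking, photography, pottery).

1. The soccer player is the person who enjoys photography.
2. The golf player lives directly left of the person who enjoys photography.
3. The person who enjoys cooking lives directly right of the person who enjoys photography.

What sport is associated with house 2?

soccer

From clue 3, the person who enjoys cooking must be in house 3.
By clue 3, the person who enjoys photography is in house 2.
House 1 hobby: only pottery fits.
Clue 1: the soccer player is in house 2.
From clue 2, the golf player must be in house 1.
That leaves hockey as the sport for house 3.
So: house 1 = golf/pottery, house 2 = soccer/photography, house 3 = hockey/cooking.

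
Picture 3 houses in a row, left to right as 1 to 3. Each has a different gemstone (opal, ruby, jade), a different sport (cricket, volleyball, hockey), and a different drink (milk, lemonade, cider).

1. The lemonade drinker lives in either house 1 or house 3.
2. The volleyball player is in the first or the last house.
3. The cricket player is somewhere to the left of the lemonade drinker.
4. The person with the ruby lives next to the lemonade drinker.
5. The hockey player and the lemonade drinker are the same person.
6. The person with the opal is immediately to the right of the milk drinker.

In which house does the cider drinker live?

1

From clue 3, the lemonade drinker must be in house 3.
Clue 4 places the person with the ruby in house 2.
By clue 5, the hockey player is in house 3.
House 1's gemstone must be jade (nothing else left).
So house 3 gets opal for gemstone.
So house 2 gets cricket for sport.
Clue 6 places the milk drinker in house 2.
House 1's sport must be volleyball (nothing else left).
So house 1 gets cider for drink.
So: house 1 = jade/volleyball/cider, house 2 = ruby/cricket/milk, house 3 = opal/hockey/lemonade.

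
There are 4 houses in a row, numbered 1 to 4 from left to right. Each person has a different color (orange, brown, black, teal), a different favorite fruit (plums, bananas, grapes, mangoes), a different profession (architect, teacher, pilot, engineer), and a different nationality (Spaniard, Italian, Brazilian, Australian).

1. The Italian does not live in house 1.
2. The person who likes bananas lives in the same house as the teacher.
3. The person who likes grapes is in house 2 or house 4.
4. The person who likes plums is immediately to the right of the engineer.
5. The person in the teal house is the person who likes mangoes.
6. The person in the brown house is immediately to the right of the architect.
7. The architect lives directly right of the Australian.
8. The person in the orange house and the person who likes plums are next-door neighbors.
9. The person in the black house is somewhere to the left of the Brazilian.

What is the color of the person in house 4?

brown

The person in the brown house is narrowed to house 3 or 4; consider each.
Placing it in house 3 leads to a contradiction, so it's in house 4.
From clue 6, the architect must be in house 3.
Clue 7 places the Australian in house 2.
House 1 nationality: only Spaniard fits.
The person who likes grapes is narrowed to house 2 or 4; consider each.
Placing it in house 4 leads to a contradiction, so it's in house 2.
House 4's favorite fruit must be bananas (nothing else left).
By clue 2, the teacher is in house 4.
The engineer is in house 2 (clue 4).
By clue 8, the person in the orange house is in house 2.
That leaves mangoes as the favorite fruit for house 1.
That leaves plums as the favorite fruit for house 3.
The only profession still possible for house 1 is pilot.
From clue 5, the person in the teal house must be in house 1.
House 3 color: only black fits.
Clue 9: the Brazilian is in house 4.
House 3 nationality: only Italian fits.
So: house 1 = teal/mangoes/pilot/Spaniard, house 2 = orange/grapes/engineer/Australian, house 3 = black/plums/architect/Italian, house 4 = brown/bananas/teacher/Brazilian.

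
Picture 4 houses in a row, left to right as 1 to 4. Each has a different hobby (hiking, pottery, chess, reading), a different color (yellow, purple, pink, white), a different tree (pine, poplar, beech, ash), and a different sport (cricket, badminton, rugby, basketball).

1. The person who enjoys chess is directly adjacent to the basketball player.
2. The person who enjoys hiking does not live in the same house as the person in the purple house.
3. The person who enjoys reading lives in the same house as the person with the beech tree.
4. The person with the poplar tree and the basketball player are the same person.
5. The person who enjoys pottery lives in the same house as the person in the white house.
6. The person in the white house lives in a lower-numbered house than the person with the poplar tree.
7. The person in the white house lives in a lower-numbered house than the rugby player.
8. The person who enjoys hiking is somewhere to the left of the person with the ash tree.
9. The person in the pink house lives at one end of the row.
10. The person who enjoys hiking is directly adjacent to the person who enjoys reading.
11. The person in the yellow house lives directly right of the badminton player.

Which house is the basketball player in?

The person in the pink house is narrowed to house 1 or 4; consider each.
Placing it in house 1 leads to a contradiction, so it's in house 4.
The person in the yellow house is narrowed to house 2 or 3; consider each.
Placing it in house 2 leads to a contradiction, so it's in house 3.
Clue 11 places the badminton player in house 2.
House 1's sport must be cricket (nothing else left).
The person who enjoys pottery is narrowed to house 1 or 2; consider each.
Placing it in house 2 leads to a contradiction, so it's in house 1.
Clue 5: the person in the white house is in house 1.
So house 2 gets purple for color.
Clue 2 places the person who enjoys hiking in house 3.
The person with the ash tree is in house 4 (clue 8).
The only tree still possible for house 1 is pine.
The only tree still possible for house 2 is beech.
So house 3 gets poplar for tree.
Clue 1: the basketball player is in house 3.
Clue 3 places the person who enjoys reading in house 2.
So house 4 gets chess for hobby.
The only sport still possible for house 4 is rugby.
So: house 1 = pottery/white/pine/cricket, house 2 = reading/purple/beech/badminton, house 3 = hiking/yellow/poplar/basketball, house 4 = chess/pink/ash/rugby.

3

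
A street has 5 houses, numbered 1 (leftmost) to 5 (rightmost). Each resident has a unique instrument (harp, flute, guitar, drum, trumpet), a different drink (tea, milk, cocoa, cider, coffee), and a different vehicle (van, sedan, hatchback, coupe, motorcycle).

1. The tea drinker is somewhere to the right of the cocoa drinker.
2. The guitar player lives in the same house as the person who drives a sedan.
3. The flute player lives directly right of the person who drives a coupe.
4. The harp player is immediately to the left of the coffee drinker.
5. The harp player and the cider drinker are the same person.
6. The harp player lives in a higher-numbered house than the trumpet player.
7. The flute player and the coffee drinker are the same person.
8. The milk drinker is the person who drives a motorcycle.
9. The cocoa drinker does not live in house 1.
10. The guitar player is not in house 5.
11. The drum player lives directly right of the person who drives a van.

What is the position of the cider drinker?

House 1's drink must be milk (nothing else left).
From clue 8, the person who drives a motorcycle must be in house 1.
So house 5 gets hatchback for vehicle.
So house 1 gets trumpet for instrument.
The drum player is narrowed to house 3 or 4 or 5; consider each.
Placing it in house 3 and house 4 leads to a contradiction, so it's in house 5.
By clue 11, the person who drives a van is in house 4.
The only drink still possible for house 5 is tea.
The only instrument still possible for house 4 is flute.
The person who drives a coupe is in house 3 (clue 3).
By clue 7, the coffee drinker is in house 4.
That leaves sedan as the vehicle for house 2.
Clue 2 places the guitar player in house 2.
From clue 4, the harp player must be in house 3.
Clue 5: the cider drinker is in house 3.
The only drink still possible for house 2 is cocoa.
So: house 1 = trumpet/milk/motorcycle, house 2 = guitar/cocoa/sedan, house 3 = harp/cider/coupe, house 4 = flute/coffee/van, house 5 = drum/tea/hatchback.

3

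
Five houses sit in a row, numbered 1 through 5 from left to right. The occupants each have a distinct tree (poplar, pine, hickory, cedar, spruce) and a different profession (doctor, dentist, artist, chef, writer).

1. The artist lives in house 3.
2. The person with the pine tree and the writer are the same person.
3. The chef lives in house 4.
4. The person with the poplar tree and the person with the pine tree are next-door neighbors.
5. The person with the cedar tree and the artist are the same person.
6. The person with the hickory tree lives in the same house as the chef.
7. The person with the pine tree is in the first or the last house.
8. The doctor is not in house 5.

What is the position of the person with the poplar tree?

Clue 1 places the artist in house 3.
By clue 3, the chef is in house 4.
Clue 5 places the person with the cedar tree in house 3.
The person with the hickory tree is in house 4 (clue 6).
Clue 4 places the person with the poplar tree in house 2.
Clue 4 places the person with the pine tree in house 1.
House 5 tree: only spruce fits.
By clue 2, the writer is in house 1.
House 5 profession: only dentist fits.
That leaves doctor as the profession for house 2.
So: house 1 = pine/writer, house 2 = poplar/doctor, house 3 = cedar/artist, house 4 = hickory/chef, house 5 = spruce/dentist.

2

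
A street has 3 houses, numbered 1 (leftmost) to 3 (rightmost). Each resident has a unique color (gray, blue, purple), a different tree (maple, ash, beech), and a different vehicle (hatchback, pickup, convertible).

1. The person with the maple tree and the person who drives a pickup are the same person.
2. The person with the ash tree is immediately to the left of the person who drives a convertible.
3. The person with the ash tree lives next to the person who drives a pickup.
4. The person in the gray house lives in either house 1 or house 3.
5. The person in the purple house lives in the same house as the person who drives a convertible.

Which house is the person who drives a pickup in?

1

The person in the gray house is narrowed to house 1 or 3; consider each.
Placing it in house 3 leads to a contradiction, so it's in house 1.
The person in the blue house is narrowed to house 2 or 3; consider each.
Placing it in house 3 leads to a contradiction, so it's in house 2.
The only color still possible for house 3 is purple.
Clue 5 places the person who drives a convertible in house 3.
The person with the ash tree is in house 2 (clue 2).
Clue 3: the person who drives a pickup is in house 1.
House 3 tree: only beech fits.
House 2 vehicle: only hatchback fits.
House 1's tree must be maple (nothing else left).
So: house 1 = gray/maple/pickup, house 2 = blue/ash/hatchback, house 3 = purple/beech/convertible.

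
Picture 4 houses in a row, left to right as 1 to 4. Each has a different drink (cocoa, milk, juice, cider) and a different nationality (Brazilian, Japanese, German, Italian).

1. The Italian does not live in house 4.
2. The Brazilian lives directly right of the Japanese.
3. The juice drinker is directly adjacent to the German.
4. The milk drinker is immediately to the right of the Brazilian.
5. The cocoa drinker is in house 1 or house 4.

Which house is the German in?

4

House 4's nationality must be German (nothing else left).
Clue 3 places the juice drinker in house 3.
So house 2 gets cider for drink.
Clue 4 places the Brazilian in house 3.
House 1's drink must be cocoa (nothing else left).
House 4 drink: only milk fits.
By clue 2, the Japanese is in house 2.
House 1's nationality must be Italian (nothing else left).
So: house 1 = cocoa/Italian, house 2 = cider/Japanese, house 3 = juice/Brazilian, house 4 = milk/German.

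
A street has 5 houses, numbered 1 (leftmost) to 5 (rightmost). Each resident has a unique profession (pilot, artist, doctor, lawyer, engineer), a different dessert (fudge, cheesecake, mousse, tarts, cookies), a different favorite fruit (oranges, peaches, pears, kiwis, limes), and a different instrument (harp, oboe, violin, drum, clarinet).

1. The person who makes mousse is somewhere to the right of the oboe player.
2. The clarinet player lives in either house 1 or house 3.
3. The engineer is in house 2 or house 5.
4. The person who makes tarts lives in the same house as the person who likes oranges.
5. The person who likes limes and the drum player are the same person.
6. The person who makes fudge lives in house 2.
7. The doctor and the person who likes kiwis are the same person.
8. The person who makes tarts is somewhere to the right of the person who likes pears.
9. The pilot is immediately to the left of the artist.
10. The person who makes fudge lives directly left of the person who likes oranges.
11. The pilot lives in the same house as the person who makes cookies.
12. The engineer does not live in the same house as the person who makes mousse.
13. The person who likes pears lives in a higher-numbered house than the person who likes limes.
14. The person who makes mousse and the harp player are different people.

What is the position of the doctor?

4

The person who makes fudge is in house 2 (clue 6).
The person who likes oranges is in house 3 (clue 10).
The person who makes tarts is in house 3 (clue 4).
The person who likes pears is in house 2 (clue 8).
Clue 13: the person who likes limes is in house 1.
From clue 5, the drum player must be in house 1.
The only profession still possible for house 3 is lawyer.
House 3's instrument must be clarinet (nothing else left).
That leaves pilot as the profession for house 1.
That leaves doctor as the profession for house 4.
The person who likes kiwis is in house 4 (clue 7).
From clue 9, the artist must be in house 2.
The person who makes cookies is in house 1 (clue 11).
So house 5 gets engineer for profession.
The only favorite fruit still possible for house 5 is peaches.
The person who makes mousse is in house 4 (clue 12).
That leaves cheesecake as the dessert for house 5.
From clue 1, the oboe player must be in house 2.
House 4's instrument must be violin (nothing else left).
So house 5 gets harp for instrument.
So: house 1 = pilot/cookies/limes/drum, house 2 = artist/fudge/pears/oboe, house 3 = lawyer/tarts/oranges/clarinet, house 4 = doctor/mousse/kiwis/violin, house 5 = engineer/cheesecake/peaches/harp.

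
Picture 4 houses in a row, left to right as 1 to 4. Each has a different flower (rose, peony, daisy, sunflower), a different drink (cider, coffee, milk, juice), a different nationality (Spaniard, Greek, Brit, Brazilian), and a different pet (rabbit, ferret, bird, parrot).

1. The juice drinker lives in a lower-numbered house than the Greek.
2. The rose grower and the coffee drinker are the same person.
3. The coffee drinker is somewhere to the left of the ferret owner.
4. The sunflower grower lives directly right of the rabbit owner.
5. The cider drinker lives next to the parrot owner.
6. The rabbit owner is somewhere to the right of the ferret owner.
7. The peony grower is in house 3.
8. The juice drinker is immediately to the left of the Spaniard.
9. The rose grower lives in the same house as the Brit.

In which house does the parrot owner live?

4

Clue 6 places the rabbit owner in house 3.
Clue 6 places the ferret owner in house 2.
From clue 7, the peony grower must be in house 3.
By clue 3, the coffee drinker is in house 1.
From clue 4, the sunflower grower must be in house 4.
House 4 drink: only milk fits.
By clue 2, the rose grower is in house 1.
The Brit is in house 1 (clue 9).
That leaves daisy as the flower for house 2.
House 2's nationality must be Brazilian (nothing else left).
The cider drinker is narrowed to house 2 or 3; consider each.
Placing it in house 2 leads to a contradiction, so it's in house 3.
By clue 5, the parrot owner is in house 4.
House 2's drink must be juice (nothing else left).
So house 1 gets bird for pet.
The Spaniard is in house 3 (clue 8).
The only nationality still possible for house 4 is Greek.
So: house 1 = rose/coffee/Brit/bird, house 2 = daisy/juice/Brazilian/ferret, house 3 = peony/cider/Spaniard/rabbit, house 4 = sunflower/milk/Greek/parrot.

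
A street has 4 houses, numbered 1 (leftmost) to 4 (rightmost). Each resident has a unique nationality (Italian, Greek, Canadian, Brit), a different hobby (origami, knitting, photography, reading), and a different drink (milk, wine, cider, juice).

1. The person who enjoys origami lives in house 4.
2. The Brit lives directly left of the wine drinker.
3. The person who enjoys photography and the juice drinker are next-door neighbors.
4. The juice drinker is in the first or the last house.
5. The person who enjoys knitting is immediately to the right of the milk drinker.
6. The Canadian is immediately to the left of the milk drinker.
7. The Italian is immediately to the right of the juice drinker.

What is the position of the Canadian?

The person who enjoys origami is in house 4 (clue 1).
By clue 7, the Italian is in house 2.
Clue 7: the juice drinker is in house 1.
So house 1 gets Canadian for nationality.
That leaves Brit as the nationality for house 3.
That leaves Greek as the nationality for house 4.
From clue 2, the wine drinker must be in house 4.
Clue 3 places the person who enjoys photography in house 2.
By clue 5, the person who enjoys knitting is in house 3.
By clue 5, the milk drinker is in house 2.
House 1 hobby: only reading fits.
So house 3 gets cider for drink.
So: house 1 = Canadian/reading/juice, house 2 = Italian/photography/milk, house 3 = Brit/knitting/cider, house 4 = Greek/origami/wine.

1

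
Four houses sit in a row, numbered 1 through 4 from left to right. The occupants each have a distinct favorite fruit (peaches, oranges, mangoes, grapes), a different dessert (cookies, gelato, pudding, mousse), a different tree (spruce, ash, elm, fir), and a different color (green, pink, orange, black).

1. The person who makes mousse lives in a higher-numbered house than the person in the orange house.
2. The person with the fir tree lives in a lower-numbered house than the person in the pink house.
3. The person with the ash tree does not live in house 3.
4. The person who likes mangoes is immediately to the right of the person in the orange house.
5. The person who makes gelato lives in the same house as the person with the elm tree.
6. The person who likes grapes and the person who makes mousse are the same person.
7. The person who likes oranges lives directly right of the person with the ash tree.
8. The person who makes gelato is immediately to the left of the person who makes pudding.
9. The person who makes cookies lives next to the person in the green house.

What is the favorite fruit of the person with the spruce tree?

grapes

House 1's favorite fruit must be peaches (nothing else left).
House 4's tree must be spruce (nothing else left).
The person who likes oranges is narrowed to house 2 or 3; consider each.
Placing it in house 2 leads to a contradiction, so it's in house 3.
Clue 7: the person with the ash tree is in house 2.
The person who likes grapes is narrowed to house 2 or 4; consider each.
Placing it in house 2 leads to a contradiction, so it's in house 4.
Clue 6 places the person who makes mousse in house 4.
The only favorite fruit still possible for house 2 is mangoes.
The person in the orange house is in house 1 (clue 4).
By clue 8, the person who makes gelato is in house 1.
House 2's dessert must be pudding (nothing else left).
So house 3 gets cookies for dessert.
Clue 5: the person with the elm tree is in house 1.
House 3's tree must be fir (nothing else left).
Clue 2: the person in the pink house is in house 4.
The only color still possible for house 3 is black.
House 2 color: only green fits.
So: house 1 = peaches/gelato/elm/orange, house 2 = mangoes/pudding/ash/green, house 3 = oranges/cookies/fir/black, house 4 = grapes/mousse/spruce/pink.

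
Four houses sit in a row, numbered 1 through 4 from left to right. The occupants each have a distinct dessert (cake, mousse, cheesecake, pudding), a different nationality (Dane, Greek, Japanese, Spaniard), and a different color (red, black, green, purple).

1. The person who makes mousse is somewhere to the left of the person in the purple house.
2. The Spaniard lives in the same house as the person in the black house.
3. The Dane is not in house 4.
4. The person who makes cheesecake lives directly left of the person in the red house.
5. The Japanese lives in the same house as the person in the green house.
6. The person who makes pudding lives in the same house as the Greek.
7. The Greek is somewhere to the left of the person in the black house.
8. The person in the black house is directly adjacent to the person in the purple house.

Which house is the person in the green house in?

The only color still possible for house 1 is green.
Clue 5: the Japanese is in house 1.
The only dessert still possible for house 4 is cake.
So house 4 gets Spaniard for nationality.
Clue 2 places the person in the black house in house 4.
Clue 8: the person in the purple house is in house 3.
The only color still possible for house 2 is red.
From clue 4, the person who makes cheesecake must be in house 1.
The only dessert still possible for house 3 is pudding.
By clue 6, the Greek is in house 3.
House 2's dessert must be mousse (nothing else left).
House 2 nationality: only Dane fits.
So: house 1 = cheesecake/Japanese/green, house 2 = mousse/Dane/red, house 3 = pudding/Greek/purple, house 4 = cake/Spaniard/black.

1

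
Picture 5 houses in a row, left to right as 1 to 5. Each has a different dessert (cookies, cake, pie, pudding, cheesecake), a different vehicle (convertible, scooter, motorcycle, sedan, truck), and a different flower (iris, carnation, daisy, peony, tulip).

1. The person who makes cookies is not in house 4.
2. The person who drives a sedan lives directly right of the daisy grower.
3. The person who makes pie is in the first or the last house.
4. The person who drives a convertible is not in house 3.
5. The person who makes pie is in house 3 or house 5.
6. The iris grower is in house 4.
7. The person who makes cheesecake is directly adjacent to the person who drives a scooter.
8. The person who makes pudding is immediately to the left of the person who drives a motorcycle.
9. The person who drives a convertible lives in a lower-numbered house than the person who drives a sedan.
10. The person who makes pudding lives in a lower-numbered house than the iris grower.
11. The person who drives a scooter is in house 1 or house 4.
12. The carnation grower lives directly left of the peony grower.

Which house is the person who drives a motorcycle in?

3

By clue 5, the person who makes pie is in house 5.
From clue 6, the iris grower must be in house 4.
That leaves cake as the dessert for house 4.
House 5's vehicle must be truck (nothing else left).
House 5's flower must be tulip (nothing else left).
The person who makes cheesecake is narrowed to house 2 or 3; consider each.
Placing it in house 2 leads to a contradiction, so it's in house 3.
The person who drives a scooter is in house 4 (clue 7).
So house 1 gets convertible for vehicle.
House 3's flower must be peony (nothing else left).
Clue 12 places the carnation grower in house 2.
The only flower still possible for house 1 is daisy.
Clue 2 places the person who drives a sedan in house 2.
That leaves motorcycle as the vehicle for house 3.
From clue 8, the person who makes pudding must be in house 2.
House 1 dessert: only cookies fits.
So: house 1 = cookies/convertible/daisy, house 2 = pudding/sedan/carnation, house 3 = cheesecake/motorcycle/peony, house 4 = cake/scooter/iris, house 5 = pie/truck/tulip.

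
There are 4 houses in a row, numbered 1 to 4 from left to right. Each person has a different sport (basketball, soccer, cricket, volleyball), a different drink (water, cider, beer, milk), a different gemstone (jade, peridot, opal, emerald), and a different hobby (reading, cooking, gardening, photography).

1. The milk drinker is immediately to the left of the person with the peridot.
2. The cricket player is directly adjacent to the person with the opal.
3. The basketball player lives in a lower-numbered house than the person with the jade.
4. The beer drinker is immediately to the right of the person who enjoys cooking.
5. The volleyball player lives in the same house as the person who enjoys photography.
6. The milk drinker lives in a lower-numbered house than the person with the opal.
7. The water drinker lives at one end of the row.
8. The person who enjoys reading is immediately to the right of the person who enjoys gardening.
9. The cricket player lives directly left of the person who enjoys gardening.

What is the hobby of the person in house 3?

So house 1 gets emerald for gemstone.
House 4's gemstone must be jade (nothing else left).
The cricket player is narrowed to house 1 or 2; consider each.
Placing it in house 1 leads to a contradiction, so it's in house 2.
From clue 2, the person with the opal must be in house 3.
By clue 9, the person who enjoys gardening is in house 3.
That leaves peridot as the gemstone for house 2.
By clue 1, the milk drinker is in house 1.
That leaves photography as the hobby for house 1.
That leaves cooking as the hobby for house 2.
House 4's hobby must be reading (nothing else left).
Clue 4 places the beer drinker in house 3.
The volleyball player is in house 1 (clue 5).
That leaves soccer as the sport for house 4.
So house 2 gets cider for drink.
House 4 drink: only water fits.
So house 3 gets basketball for sport.
So: house 1 = volleyball/milk/emerald/photography, house 2 = cricket/cider/peridot/cooking, house 3 = basketball/beer/opal/gardening, house 4 = soccer/water/jade/reading.

gardening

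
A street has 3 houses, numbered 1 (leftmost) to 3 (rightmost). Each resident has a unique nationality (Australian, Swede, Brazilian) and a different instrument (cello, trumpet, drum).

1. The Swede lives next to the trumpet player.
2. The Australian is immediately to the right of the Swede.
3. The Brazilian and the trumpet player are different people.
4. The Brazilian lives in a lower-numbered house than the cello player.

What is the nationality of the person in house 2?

So house 3 gets Australian for nationality.
From clue 2, the Swede must be in house 2.
House 1 nationality: only Brazilian fits.
By clue 3, the trumpet player is in house 3.
The only instrument still possible for house 1 is drum.
House 2's instrument must be cello (nothing else left).
So: house 1 = Brazilian/drum, house 2 = Swede/cello, house 3 = Australian/trumpet.

Swede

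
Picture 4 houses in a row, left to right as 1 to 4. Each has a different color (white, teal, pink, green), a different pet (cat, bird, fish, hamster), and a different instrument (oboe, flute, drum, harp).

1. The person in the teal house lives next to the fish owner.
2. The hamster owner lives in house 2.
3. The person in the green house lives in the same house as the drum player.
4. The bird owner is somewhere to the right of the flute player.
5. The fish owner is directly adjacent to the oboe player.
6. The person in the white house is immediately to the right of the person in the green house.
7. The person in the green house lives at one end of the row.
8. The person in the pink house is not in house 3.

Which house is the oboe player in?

3

From clue 2, the hamster owner must be in house 2.
Clue 7: the person in the green house is in house 1.
Clue 3 places the drum player in house 1.
By clue 6, the person in the white house is in house 2.
The only color still possible for house 3 is teal.
House 4's color must be pink (nothing else left).
By clue 1, the fish owner is in house 4.
Clue 5 places the oboe player in house 3.
House 1's pet must be cat (nothing else left).
So house 3 gets bird for pet.
House 2's instrument must be flute (nothing else left).
That leaves harp as the instrument for house 4.
So: house 1 = green/cat/drum, house 2 = white/hamster/flute, house 3 = teal/bird/oboe, house 4 = pink/fish/harp.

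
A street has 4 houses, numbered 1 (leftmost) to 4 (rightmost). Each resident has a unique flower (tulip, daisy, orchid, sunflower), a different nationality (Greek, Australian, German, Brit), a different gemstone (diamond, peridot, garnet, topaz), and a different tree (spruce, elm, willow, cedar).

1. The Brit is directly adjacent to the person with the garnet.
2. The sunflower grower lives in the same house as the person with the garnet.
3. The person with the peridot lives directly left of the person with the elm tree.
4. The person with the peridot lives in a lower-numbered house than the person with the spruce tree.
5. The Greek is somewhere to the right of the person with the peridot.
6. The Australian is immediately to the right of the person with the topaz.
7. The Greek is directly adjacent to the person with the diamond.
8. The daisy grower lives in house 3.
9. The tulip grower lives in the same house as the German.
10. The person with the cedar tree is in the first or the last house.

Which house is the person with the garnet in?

From clue 8, the daisy grower must be in house 3.
The person with the cedar tree is narrowed to house 1 or 4; consider each.
Placing it in house 4 leads to a contradiction, so it's in house 1.
The orchid grower is narrowed to house 1 or 2 or 4; consider each.
Placing it in house 1 and house 4 leads to a contradiction, so it's in house 2.
So house 1 gets German for nationality.
Clue 9: the tulip grower is in house 1.
The only flower still possible for house 4 is sunflower.
From clue 2, the person with the garnet must be in house 4.
From clue 1, the Brit must be in house 3.
House 2 gemstone: only peridot fits.
Clue 3: the person with the elm tree is in house 3.
From clue 5, the Greek must be in house 4.
By clue 7, the person with the diamond is in house 3.
So house 2 gets Australian for nationality.
House 1 gemstone: only topaz fits.
House 2's tree must be willow (nothing else left).
The only tree still possible for house 4 is spruce.
So: house 1 = tulip/German/topaz/cedar, house 2 = orchid/Australian/peridot/willow, house 3 = daisy/Brit/diamond/elm, house 4 = sunflower/Greek/garnet/spruce.

4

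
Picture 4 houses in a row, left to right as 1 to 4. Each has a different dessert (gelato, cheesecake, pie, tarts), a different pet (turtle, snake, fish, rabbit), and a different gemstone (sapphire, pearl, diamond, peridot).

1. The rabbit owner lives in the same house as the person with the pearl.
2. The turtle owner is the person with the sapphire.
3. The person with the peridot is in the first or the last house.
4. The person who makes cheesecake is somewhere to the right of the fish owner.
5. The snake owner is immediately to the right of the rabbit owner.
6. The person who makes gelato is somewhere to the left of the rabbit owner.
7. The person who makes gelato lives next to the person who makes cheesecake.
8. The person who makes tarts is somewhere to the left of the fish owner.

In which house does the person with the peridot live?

So house 4 gets pie for dessert.
The only pet still possible for house 1 is turtle.
The only pet still possible for house 4 is snake.
Clue 2: the person with the sapphire is in house 1.
The person who makes cheesecake is in house 3 (clue 4).
Clue 4 places the fish owner in house 2.
The rabbit owner is in house 3 (clue 5).
Clue 7 places the person who makes gelato in house 2.
By clue 8, the person who makes tarts is in house 1.
That leaves peridot as the gemstone for house 4.
The person with the pearl is in house 3 (clue 1).
House 2's gemstone must be diamond (nothing else left).
So: house 1 = tarts/turtle/sapphire, house 2 = gelato/fish/diamond, house 3 = cheesecake/rabbit/pearl, house 4 = pie/snake/peridot.

4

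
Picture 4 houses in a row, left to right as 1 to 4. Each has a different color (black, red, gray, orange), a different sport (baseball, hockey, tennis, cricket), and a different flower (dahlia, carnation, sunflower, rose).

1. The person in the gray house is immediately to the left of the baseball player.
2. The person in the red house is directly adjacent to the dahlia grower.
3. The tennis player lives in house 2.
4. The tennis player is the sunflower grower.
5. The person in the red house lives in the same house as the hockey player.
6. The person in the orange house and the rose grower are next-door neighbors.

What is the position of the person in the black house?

From clue 3, the tennis player must be in house 2.
Clue 4: the sunflower grower is in house 2.
That leaves black as the color for house 1.
That leaves cricket as the sport for house 1.
The person in the gray house is narrowed to house 2 or 3; consider each.
Placing it in house 3 leads to a contradiction, so it's in house 2.
By clue 1, the baseball player is in house 3.
So house 4 gets hockey for sport.
Clue 5 places the person in the red house in house 4.
House 3's color must be orange (nothing else left).
House 1 flower: only carnation fits.
The dahlia grower is in house 3 (clue 2).
Clue 6 places the rose grower in house 4.
So: house 1 = black/cricket/carnation, house 2 = gray/tennis/sunflower, house 3 = orange/baseball/dahlia, house 4 = red/hockey/rose.

1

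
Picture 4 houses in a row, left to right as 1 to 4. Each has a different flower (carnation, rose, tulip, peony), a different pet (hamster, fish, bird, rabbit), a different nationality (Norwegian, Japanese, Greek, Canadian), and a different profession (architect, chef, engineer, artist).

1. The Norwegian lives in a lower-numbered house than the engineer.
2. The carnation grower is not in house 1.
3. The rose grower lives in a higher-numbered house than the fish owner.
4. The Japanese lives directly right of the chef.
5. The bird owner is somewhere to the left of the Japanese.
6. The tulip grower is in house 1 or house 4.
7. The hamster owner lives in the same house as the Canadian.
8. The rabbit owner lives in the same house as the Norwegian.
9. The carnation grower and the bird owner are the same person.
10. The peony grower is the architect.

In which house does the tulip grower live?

1

The only pet still possible for house 4 is hamster.
From clue 7, the Canadian must be in house 4.
From clue 4, the chef must be in house 2.
By clue 5, the bird owner is in house 2.
Clue 9: the carnation grower is in house 2.
House 3's nationality must be Japanese (nothing else left).
The rabbit owner is in house 1 (clue 8).
Clue 8 places the Norwegian in house 1.
The only pet still possible for house 3 is fish.
So house 2 gets Greek for nationality.
Clue 3 places the rose grower in house 4.
So house 1 gets tulip for flower.
That leaves peony as the flower for house 3.
From clue 10, the architect must be in house 3.
House 1's profession must be artist (nothing else left).
That leaves engineer as the profession for house 4.
So: house 1 = tulip/rabbit/Norwegian/artist, house 2 = carnation/bird/Greek/chef, house 3 = peony/fish/Japanese/architect, house 4 = rose/hamster/Canadian/engineer.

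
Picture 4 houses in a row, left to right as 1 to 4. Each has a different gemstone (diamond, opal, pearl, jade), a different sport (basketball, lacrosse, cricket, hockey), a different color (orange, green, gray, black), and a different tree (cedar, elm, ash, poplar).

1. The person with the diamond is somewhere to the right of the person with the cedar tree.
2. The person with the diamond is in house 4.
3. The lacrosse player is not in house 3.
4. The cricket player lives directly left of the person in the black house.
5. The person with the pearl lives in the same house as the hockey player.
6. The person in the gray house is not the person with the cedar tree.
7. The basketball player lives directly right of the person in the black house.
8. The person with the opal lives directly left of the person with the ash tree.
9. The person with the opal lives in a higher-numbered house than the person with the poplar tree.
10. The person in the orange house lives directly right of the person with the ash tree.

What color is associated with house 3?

black

By clue 2, the person with the diamond is in house 4.
House 4's tree must be elm (nothing else left).
Clue 8: the person with the opal is in house 2.
By clue 8, the person with the ash tree is in house 3.
Clue 9 places the person with the poplar tree in house 1.
From clue 10, the person in the orange house must be in house 4.
The only tree still possible for house 2 is cedar.
The person with the jade is narrowed to house 1 or 3; consider each.
Placing it in house 3 leads to a contradiction, so it's in house 1.
House 3 gemstone: only pearl fits.
The hockey player is in house 3 (clue 5).
Clue 7: the person in the black house is in house 3.
So house 4 gets basketball for sport.
The only color still possible for house 2 is green.
Clue 4 places the cricket player in house 2.
So house 1 gets lacrosse for sport.
House 1 color: only gray fits.
So: house 1 = jade/lacrosse/gray/poplar, house 2 = opal/cricket/green/cedar, house 3 = pearl/hockey/black/ash, house 4 = diamond/basketball/orange/elm.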